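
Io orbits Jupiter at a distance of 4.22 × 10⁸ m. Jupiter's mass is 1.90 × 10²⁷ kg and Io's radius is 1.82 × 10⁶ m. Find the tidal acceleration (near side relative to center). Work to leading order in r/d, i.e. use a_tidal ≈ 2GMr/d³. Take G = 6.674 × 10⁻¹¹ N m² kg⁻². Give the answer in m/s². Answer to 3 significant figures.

a_tidal = 2GMr/d³
        = 2 × (6.674 × 10⁻¹¹) × (1.90 × 10²⁷) × (1.82 × 10⁶) / (4.22 × 10⁸)³
        = 6.14 × 10⁻³ m/s²

6.14 × 10⁻³ m/s²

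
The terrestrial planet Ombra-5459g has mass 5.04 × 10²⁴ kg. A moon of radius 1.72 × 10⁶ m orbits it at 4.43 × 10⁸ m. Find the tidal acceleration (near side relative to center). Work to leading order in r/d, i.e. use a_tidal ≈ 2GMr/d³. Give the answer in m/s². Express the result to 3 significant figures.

1.33 × 10⁻⁵ m/s²

Δa = 2GMr/d³
   = 2 × (6.674 × 10⁻¹¹) × (5.04 × 10²⁴) × (1.72 × 10⁶) / (4.43 × 10⁸)³
   = 1.33 × 10⁻⁵ m/s²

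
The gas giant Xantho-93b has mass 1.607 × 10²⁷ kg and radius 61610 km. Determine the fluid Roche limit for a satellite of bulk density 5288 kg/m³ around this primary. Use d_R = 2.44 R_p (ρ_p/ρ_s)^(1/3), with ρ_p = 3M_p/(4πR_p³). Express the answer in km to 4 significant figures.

1.018 × 10⁵ km

ρ_p = 3M_p/(4πR_p³) = 3 × (1.607 × 10²⁷) / (4π × (6.161 × 10⁷ m)³) = 1640 kg/m³
d_R = 2.44 × 61610 km × (1640/5288)^(1/3)
    = 1.018 × 10⁵ km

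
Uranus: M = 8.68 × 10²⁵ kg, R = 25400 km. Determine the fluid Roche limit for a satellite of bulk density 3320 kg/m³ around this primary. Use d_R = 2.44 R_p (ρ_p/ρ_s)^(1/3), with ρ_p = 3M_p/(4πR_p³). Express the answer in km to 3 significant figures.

44900 km

ρ_p = 3M_p/(4πR_p³) = 3 × (8.68 × 10²⁵) / (4π × (2.54 × 10⁷ m)³) = 1260 kg/m³
d_R = 2.44 × 25400 km × (1260/3320)^(1/3)
    = 44900 km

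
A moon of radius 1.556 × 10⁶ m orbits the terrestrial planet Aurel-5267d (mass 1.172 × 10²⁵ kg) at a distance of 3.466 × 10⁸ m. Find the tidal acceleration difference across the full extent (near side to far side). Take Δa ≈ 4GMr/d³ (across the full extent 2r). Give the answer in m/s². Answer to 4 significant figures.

Near-to-far spans 2r, so the tidal difference is twice the near-to-center value: 4GMr/d³.
Δg = 4GMr/d³
   = 4 × (6.674 × 10⁻¹¹) × (1.172 × 10²⁵) × (1.556 × 10⁶) / (3.466 × 10⁸)³
   = 1.169 × 10⁻⁴ m/s²

1.169 × 10⁻⁴ m/s²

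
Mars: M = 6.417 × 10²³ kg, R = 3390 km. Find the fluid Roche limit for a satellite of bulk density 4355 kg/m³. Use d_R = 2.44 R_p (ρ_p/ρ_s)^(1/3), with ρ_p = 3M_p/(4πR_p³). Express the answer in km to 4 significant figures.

ρ_p = 3M_p/(4πR_p³) = 3 × (6.417 × 10²³) / (4π × (3.390 × 10⁶ m)³) = 3932 kg/m³
d_R = 2.44 × 3390 km × (3932/4355)^(1/3)
    = 7995 km

7995 km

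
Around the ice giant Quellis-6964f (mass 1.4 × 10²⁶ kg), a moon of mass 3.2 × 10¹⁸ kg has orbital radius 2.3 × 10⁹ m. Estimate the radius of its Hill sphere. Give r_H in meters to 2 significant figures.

r_H ≈ a (m/3M)^(1/3)
    = (2.3 × 10⁹) × (3.2 × 10¹⁸ / (3 × 1.4 × 10²⁶))^(1/3)
    = 4.5 × 10⁶ m

4.5 × 10⁶ m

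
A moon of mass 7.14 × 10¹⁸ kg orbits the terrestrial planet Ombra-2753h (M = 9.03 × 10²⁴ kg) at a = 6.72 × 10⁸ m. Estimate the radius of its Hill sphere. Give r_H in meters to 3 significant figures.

4.31 × 10⁶ m

r_H ≈ a (m/3M)^(1/3)
    = (6.72 × 10⁸) × (7.14 × 10¹⁸ / (3 × 9.03 × 10²⁴))^(1/3)
    = 4.31 × 10⁶ m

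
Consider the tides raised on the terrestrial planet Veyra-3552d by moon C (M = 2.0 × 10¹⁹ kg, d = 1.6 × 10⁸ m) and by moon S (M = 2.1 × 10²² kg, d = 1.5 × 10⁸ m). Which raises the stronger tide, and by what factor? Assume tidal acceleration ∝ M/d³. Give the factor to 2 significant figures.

Moon S, by a factor of ≈ 1300

Compare M/d³ for the two perturbers:
Moon C: (2.0 × 10¹⁹) / (1.6 × 10⁸)³ = 4.883 × 10⁻⁶
Moon S: (2.1 × 10²²) / (1.5 × 10⁸)³ = 6.222 × 10⁻³
Ratio (larger/smaller) = 1300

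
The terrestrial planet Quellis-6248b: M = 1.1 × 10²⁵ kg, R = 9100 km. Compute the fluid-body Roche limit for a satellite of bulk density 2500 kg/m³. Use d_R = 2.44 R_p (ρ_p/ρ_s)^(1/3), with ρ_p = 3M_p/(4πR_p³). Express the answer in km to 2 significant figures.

25000 km

ρ_p = 3M_p/(4πR_p³) = 3 × (1.1 × 10²⁵) / (4π × (9.1 × 10⁶ m)³) = 3500 kg/m³
d_R = 2.44 × 9100 km × (3500/2500)^(1/3)
    = 25000 km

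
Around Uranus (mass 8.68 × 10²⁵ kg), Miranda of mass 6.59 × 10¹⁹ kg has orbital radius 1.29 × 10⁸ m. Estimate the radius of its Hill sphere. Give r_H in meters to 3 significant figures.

8.16 × 10⁵ m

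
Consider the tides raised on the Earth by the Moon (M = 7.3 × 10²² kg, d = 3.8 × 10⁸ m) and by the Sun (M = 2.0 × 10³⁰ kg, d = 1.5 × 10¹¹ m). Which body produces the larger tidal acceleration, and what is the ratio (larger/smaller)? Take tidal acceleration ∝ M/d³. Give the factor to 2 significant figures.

The Moon, by a factor of ≈ 2.2

The tide-raising term goes as M/d³ (the gradient of a 1/d² field).
The Moon: (7.3 × 10²²) / (3.8 × 10⁸)³ = 1.330 × 10⁻³
The Sun: (2.0 × 10³⁰) / (1.5 × 10¹¹)³ = 5.926 × 10⁻⁴
Ratio (larger/smaller) = 2.2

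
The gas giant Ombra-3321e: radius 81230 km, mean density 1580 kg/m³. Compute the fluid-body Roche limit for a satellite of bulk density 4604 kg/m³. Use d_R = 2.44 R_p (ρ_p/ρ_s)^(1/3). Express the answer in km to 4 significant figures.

1.388 × 10⁵ km

d_R = 2.44 × 81230 km × (1580/4604)^(1/3)
    = 1.388 × 10⁵ km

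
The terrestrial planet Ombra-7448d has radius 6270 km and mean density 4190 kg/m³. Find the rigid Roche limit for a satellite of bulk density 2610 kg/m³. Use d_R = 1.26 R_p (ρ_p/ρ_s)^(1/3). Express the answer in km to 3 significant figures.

9250 km

d_R = 1.26 × 6270 km × (4190/2610)^(1/3)
    = 9250 km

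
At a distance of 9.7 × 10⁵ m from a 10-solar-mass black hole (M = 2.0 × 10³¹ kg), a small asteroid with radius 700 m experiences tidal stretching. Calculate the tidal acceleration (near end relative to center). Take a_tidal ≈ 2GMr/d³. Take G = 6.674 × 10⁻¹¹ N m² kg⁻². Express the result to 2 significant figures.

2.0 × 10⁶ m/s²

a_tidal = 2GMr/d³
        = 2 × (6.674 × 10⁻¹¹) × (2.0 × 10³¹) × (700) / (9.7 × 10⁵)³
        = 2.0 × 10⁶ m/s²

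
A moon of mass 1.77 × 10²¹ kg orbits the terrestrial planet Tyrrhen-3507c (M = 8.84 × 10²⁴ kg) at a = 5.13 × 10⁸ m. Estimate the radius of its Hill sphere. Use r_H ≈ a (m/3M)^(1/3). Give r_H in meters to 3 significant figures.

2.08 × 10⁷ m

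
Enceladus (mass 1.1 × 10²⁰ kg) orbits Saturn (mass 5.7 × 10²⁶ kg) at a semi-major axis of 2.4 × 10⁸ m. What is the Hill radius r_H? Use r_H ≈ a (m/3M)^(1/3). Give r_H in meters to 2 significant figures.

r_H ≈ a (m/3M)^(1/3)
    = (2.4 × 10⁸) × (1.1 × 10²⁰ / (3 × 5.7 × 10²⁶))^(1/3)
    = 9.6 × 10⁵ m

9.6 × 10⁵ m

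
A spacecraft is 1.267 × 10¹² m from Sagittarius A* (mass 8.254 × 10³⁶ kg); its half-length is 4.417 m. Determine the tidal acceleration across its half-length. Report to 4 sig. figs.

The tidal stretch is the gradient of GM/d² times the body's extent r, hence the 1/d³ dependence.
Δg = 2GMr/d³
   = 2 × (6.674 × 10⁻¹¹) × (8.254 × 10³⁶) × (4.417) / (1.267 × 10¹²)³
   = 2.393 × 10⁻⁹ m/s²

2.393 × 10⁻⁹ m/s²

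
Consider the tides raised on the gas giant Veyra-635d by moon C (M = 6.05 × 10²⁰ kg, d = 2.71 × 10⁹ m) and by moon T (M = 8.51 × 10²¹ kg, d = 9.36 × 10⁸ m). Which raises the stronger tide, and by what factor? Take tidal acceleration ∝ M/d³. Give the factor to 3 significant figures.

Moon T, by a factor of ≈ 341

Tidal stretch scales as M/d³; compute that for each body.
Moon C: (6.05 × 10²⁰) / (2.71 × 10⁹)³ = 3.040 × 10⁻⁸
Moon T: (8.51 × 10²¹) / (9.36 × 10⁸)³ = 1.038 × 10⁻⁵
Ratio (larger/smaller) = 341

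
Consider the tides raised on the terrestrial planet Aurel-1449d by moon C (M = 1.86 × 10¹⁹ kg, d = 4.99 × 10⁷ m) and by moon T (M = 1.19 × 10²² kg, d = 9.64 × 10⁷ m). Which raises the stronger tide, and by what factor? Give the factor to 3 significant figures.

The tide-raising term goes as M/d³ (the gradient of a 1/d² field).
Moon C: (1.86 × 10¹⁹) / (4.99 × 10⁷)³ = 1.497 × 10⁻⁴
Moon T: (1.19 × 10²²) / (9.64 × 10⁷)³ = 1.328 × 10⁻²
Ratio (larger/smaller) = 88.7

Moon T, by a factor of ≈ 88.7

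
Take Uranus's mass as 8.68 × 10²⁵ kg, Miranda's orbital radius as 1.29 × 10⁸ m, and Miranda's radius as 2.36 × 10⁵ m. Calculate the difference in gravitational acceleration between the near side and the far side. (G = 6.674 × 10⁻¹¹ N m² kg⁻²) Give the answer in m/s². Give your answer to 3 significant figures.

2.55 × 10⁻³ m/s²

a_tidal = 4GMr/d³
        = 4 × (6.674 × 10⁻¹¹) × (8.68 × 10²⁵) × (2.36 × 10⁵) / (1.29 × 10⁸)³
        = 2.55 × 10⁻³ m/s²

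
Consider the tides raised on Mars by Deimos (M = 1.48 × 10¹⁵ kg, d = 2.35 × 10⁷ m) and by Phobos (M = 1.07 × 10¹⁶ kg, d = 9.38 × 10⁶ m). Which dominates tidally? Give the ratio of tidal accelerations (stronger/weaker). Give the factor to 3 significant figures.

Phobos, by a factor of ≈ 114

Compare M/d³ for the two perturbers:
Deimos: (1.48 × 10¹⁵) / (2.35 × 10⁷)³ = 1.140 × 10⁻⁷
Phobos: (1.07 × 10¹⁶) / (9.38 × 10⁶)³ = 1.297 × 10⁻⁵
Ratio (larger/smaller) = 114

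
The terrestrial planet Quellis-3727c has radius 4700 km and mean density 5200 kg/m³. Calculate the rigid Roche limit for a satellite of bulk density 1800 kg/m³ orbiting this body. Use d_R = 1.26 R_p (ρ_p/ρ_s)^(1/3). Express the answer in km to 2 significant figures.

d_R = 1.26 × 4700 km × (5200/1800)^(1/3)
    = 8400 km

8400 km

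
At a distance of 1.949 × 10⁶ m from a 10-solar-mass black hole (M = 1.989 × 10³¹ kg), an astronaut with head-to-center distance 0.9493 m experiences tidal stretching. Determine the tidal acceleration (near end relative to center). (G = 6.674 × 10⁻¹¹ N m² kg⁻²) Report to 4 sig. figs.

3.404 × 10² m/s²

Δa = 2GMr/d³
   = 2 × (6.674 × 10⁻¹¹) × (1.989 × 10³¹) × (0.9493) / (1.949 × 10⁶)³
   = 3.404 × 10² m/s²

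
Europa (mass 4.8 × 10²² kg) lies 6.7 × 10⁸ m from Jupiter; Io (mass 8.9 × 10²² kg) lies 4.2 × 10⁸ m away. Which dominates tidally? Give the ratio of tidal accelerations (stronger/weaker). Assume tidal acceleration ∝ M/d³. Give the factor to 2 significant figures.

Io, by a factor of ≈ 7.5

Tidal stretch scales as M/d³; compute that for each body.
Europa: (4.8 × 10²²) / (6.7 × 10⁸)³ = 1.596 × 10⁻⁴
Io: (8.9 × 10²²) / (4.2 × 10⁸)³ = 1.201 × 10⁻³
Ratio (larger/smaller) = 7.5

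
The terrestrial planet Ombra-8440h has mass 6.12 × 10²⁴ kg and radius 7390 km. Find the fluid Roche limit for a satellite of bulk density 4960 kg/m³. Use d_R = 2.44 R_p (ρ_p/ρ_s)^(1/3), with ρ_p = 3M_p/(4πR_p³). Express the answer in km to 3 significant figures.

16200 km

ρ_p = 3M_p/(4πR_p³) = 3 × (6.12 × 10²⁴) / (4π × (7.39 × 10⁶ m)³) = 3620 kg/m³
d_R = 2.44 × 7390 km × (3620/4960)^(1/3)
    = 16200 km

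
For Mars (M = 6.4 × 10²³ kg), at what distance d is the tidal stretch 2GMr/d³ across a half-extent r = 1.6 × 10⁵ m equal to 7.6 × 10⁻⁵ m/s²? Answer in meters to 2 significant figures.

5.6 × 10⁷ m

2GMr/d³ = a_tidal  ⇒  d = (2GMr / a_tidal)^(1/3)
d = (2 × 6.674×10⁻¹¹ × (6.4 × 10²³) × (1.6 × 10⁵) / (7.6 × 10⁻⁵))^(1/3)
  = 5.6 × 10⁷ m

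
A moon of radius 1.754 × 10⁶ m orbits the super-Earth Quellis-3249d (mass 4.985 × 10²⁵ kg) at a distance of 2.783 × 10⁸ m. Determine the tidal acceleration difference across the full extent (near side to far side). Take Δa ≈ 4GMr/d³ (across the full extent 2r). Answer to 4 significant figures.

a_tidal = 4GMr/d³
        = 4 × (6.674 × 10⁻¹¹) × (4.985 × 10²⁵) × (1.754 × 10⁶) / (2.783 × 10⁸)³
        = 1.083 × 10⁻³ m/s²

1.083 × 10⁻³ m/s²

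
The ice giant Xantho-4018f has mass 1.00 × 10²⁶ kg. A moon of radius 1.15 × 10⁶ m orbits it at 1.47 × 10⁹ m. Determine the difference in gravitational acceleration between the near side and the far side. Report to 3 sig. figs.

9.66 × 10⁻⁶ m/s²

Differencing GM/(d−r)² and GM/(d+r)² to first order in r/d gives 4GMr/d³.
Δg = 4GMr/d³
   = 4 × (6.674 × 10⁻¹¹) × (1.00 × 10²⁶) × (1.15 × 10⁶) / (1.47 × 10⁹)³
   = 9.66 × 10⁻⁶ m/s²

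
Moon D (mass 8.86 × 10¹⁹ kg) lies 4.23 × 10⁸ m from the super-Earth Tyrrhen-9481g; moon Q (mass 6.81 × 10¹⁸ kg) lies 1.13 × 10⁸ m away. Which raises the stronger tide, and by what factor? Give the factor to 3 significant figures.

Moon Q, by a factor of ≈ 4.03

Compare M/d³ for the two perturbers:
Moon D: (8.86 × 10¹⁹) / (4.23 × 10⁸)³ = 1.171 × 10⁻⁶
Moon Q: (6.81 × 10¹⁸) / (1.13 × 10⁸)³ = 4.720 × 10⁻⁶
Ratio (larger/smaller) = 4.03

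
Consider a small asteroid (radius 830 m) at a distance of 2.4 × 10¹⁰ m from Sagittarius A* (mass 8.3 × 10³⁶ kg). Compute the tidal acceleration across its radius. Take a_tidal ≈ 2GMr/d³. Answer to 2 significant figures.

6.7 × 10⁻² m/s²

a_tidal = 2GMr/d³
        = 2 × (6.674 × 10⁻¹¹) × (8.3 × 10³⁶) × (830) / (2.4 × 10¹⁰)³
        = 6.7 × 10⁻² m/s²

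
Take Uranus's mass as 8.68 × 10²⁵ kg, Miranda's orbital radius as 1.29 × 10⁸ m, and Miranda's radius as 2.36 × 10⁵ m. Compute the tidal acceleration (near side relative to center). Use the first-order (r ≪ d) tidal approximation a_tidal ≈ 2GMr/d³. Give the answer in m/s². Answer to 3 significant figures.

a_tidal = 2GMr/d³
        = 2 × (6.674 × 10⁻¹¹) × (8.68 × 10²⁵) × (2.36 × 10⁵) / (1.29 × 10⁸)³
        = 1.27 × 10⁻³ m/s²

1.27 × 10⁻³ m/s²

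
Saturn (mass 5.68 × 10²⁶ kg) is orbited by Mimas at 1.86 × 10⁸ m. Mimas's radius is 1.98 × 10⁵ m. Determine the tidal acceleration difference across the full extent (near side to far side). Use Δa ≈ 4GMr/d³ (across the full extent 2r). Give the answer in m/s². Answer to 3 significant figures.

Δa = 4GMr/d³
   = 4 × (6.674 × 10⁻¹¹) × (5.68 × 10²⁶) × (1.98 × 10⁵) / (1.86 × 10⁸)³
   = 4.67 × 10⁻³ m/s²

4.67 × 10⁻³ m/s²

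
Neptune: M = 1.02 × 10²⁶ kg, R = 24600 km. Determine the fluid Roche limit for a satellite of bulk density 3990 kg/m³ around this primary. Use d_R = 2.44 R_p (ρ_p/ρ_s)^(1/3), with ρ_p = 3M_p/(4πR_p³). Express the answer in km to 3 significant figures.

44600 km

ρ_p = 3M_p/(4πR_p³) = 3 × (1.02 × 10²⁶) / (4π × (2.46 × 10⁷ m)³) = 1640 kg/m³
d_R = 2.44 × 24600 km × (1640/3990)^(1/3)
    = 44600 km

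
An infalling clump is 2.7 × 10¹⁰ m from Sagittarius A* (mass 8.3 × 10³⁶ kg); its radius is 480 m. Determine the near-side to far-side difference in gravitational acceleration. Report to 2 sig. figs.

a_tidal = 4GMr/d³
        = 4 × (6.674 × 10⁻¹¹) × (8.3 × 10³⁶) × (480) / (2.7 × 10¹⁰)³
        = 5.4 × 10⁻² m/s²

5.4 × 10⁻² m/s²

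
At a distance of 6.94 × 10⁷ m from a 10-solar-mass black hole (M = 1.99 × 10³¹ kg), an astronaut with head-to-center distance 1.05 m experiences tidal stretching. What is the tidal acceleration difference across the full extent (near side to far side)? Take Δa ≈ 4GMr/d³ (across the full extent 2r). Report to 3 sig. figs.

1.67 × 10⁻² m/s²

Δg = 4GMr/d³
   = 4 × (6.674 × 10⁻¹¹) × (1.99 × 10³¹) × (1.05) / (6.94 × 10⁷)³
   = 1.67 × 10⁻² m/s²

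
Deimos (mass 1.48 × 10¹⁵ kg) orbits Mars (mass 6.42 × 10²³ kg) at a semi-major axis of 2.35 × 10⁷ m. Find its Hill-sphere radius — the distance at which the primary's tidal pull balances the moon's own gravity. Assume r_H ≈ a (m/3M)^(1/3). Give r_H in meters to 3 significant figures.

r_H ≈ a (m/3M)^(1/3)
    = (2.35 × 10⁷) × (1.48 × 10¹⁵ / (3 × 6.42 × 10²³))^(1/3)
    = 2.15 × 10⁴ m

2.15 × 10⁴ m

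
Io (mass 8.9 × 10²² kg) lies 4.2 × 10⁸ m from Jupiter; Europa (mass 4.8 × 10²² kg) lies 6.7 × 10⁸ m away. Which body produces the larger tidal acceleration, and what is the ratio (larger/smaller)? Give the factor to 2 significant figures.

Tidal acceleration ∝ M/d³, so compare M/d³ for each.
Io: (8.9 × 10²²) / (4.2 × 10⁸)³ = 1.201 × 10⁻³
Europa: (4.8 × 10²²) / (6.7 × 10⁸)³ = 1.596 × 10⁻⁴
Ratio (larger/smaller) = 7.5

Io, by a factor of ≈ 7.5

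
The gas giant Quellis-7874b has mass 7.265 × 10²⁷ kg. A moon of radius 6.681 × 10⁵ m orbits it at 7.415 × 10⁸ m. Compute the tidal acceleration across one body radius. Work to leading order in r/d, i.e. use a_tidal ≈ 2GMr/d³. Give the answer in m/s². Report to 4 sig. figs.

1.589 × 10⁻³ m/s²

Since r ≪ d, expand the inverse-square field across one radius to get the leading 2GMr/d³ term.
Δa = 2GMr/d³
   = 2 × (6.674 × 10⁻¹¹) × (7.265 × 10²⁷) × (6.681 × 10⁵) / (7.415 × 10⁸)³
   = 1.589 × 10⁻³ m/s²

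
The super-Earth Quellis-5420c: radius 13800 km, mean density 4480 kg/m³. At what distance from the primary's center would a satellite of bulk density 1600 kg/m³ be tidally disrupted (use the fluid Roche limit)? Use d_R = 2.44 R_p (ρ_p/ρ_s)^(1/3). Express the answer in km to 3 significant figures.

47500 km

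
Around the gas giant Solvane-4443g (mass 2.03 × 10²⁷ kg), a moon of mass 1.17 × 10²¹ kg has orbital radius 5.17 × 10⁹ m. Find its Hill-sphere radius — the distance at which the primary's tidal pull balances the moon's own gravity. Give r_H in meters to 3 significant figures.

2.98 × 10⁷ m

r_H ≈ a (m/3M)^(1/3)
    = (5.17 × 10⁹) × (1.17 × 10²¹ / (3 × 2.03 × 10²⁷))^(1/3)
    = 2.98 × 10⁷ m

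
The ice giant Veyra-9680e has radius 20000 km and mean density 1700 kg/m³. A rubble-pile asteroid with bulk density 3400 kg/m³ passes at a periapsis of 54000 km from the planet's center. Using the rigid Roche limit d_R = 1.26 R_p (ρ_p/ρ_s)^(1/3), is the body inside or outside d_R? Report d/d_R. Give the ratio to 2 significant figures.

outside; d/d_R ≈ 2.7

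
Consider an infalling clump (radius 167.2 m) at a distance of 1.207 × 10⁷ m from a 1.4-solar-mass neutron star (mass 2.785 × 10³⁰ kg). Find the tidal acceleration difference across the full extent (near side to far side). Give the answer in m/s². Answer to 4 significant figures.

Δa = 4GMr/d³
   = 4 × (6.674 × 10⁻¹¹) × (2.785 × 10³⁰) × (167.2) / (1.207 × 10⁷)³
   = 7.069 × 10¹ m/s²

7.069 × 10¹ m/s²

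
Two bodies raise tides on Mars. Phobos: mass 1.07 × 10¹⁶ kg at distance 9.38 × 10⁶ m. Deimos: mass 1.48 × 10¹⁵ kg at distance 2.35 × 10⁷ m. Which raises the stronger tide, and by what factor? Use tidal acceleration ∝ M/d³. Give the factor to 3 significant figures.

Tidal stretch scales as M/d³; compute that for each body.
Phobos: (1.07 × 10¹⁶) / (9.38 × 10⁶)³ = 1.297 × 10⁻⁵
Deimos: (1.48 × 10¹⁵) / (2.35 × 10⁷)³ = 1.140 × 10⁻⁷
Ratio (larger/smaller) = 114

Phobos, by a factor of ≈ 114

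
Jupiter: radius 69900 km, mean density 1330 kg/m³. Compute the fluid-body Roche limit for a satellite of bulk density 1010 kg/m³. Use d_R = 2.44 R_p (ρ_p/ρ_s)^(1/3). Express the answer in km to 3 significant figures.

d_R = 2.44 × 69900 km × (1330/1010)^(1/3)
    = 1.87 × 10⁵ km

1.87 × 10⁵ km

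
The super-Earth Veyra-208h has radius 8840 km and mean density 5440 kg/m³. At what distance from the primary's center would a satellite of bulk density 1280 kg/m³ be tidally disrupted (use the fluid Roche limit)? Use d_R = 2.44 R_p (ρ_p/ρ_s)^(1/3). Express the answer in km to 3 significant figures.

d_R = 2.44 × 8840 km × (5440/1280)^(1/3)
    = 34900 km

34900 km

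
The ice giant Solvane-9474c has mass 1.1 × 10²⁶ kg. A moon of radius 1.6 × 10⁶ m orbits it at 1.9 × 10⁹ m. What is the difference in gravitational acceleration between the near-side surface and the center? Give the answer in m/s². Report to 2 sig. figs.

Differencing GM/(d−r)² and GM/d² to first order in r/d gives 2GMr/d³.
Δg = 2GMr/d³
   = 2 × (6.674 × 10⁻¹¹) × (1.1 × 10²⁶) × (1.6 × 10⁶) / (1.9 × 10⁹)³
   = 3.4 × 10⁻⁶ m/s²

3.4 × 10⁻⁶ m/s²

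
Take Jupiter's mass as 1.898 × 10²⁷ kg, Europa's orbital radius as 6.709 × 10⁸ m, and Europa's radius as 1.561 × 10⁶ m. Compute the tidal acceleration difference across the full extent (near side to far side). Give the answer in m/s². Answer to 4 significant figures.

Δg = 4GMr/d³
   = 4 × (6.674 × 10⁻¹¹) × (1.898 × 10²⁷) × (1.561 × 10⁶) / (6.709 × 10⁸)³
   = 2.619 × 10⁻³ m/s²

2.619 × 10⁻³ m/s²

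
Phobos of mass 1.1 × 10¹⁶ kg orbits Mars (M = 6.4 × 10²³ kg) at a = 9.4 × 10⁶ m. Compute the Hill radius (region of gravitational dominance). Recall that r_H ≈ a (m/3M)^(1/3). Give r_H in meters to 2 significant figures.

1.7 × 10⁴ m

r_H ≈ a (m/3M)^(1/3)
    = (9.4 × 10⁶) × (1.1 × 10¹⁶ / (3 × 6.4 × 10²³))^(1/3)
    = 1.7 × 10⁴ m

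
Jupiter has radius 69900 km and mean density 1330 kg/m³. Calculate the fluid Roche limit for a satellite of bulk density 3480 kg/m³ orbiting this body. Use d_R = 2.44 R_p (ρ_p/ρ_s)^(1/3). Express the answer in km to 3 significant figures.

d_R = 2.44 × 69900 km × (1330/3480)^(1/3)
    = 1.24 × 10⁵ km

1.24 × 10⁵ km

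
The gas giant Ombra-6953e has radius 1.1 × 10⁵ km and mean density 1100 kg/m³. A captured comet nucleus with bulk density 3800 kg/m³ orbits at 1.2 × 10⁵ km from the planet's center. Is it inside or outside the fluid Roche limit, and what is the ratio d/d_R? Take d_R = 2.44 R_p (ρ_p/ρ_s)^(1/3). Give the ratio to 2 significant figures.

inside; d/d_R ≈ 0.68

d_R = 2.44 × (1.1 × 10⁵ km) × (1100/3800)^(1/3) = 1.775 × 10⁵ km
d/d_R = (1.2 × 10⁵) / (1.775 × 10⁵) = 0.68
Since d/d_R < 1, the body is inside the Roche limit.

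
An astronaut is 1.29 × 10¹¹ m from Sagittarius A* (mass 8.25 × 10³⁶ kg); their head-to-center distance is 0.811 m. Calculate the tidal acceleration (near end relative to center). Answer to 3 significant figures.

Δg = 2GMr/d³
   = 2 × (6.674 × 10⁻¹¹) × (8.25 × 10³⁶) × (0.811) / (1.29 × 10¹¹)³
   = 4.16 × 10⁻⁷ m/s²

4.16 × 10⁻⁷ m/s²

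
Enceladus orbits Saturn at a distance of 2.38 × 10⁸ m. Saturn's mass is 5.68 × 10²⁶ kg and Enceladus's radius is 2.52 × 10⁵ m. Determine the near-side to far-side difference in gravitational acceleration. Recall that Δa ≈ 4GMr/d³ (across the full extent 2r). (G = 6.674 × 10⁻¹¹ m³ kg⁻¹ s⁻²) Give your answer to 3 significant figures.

2.83 × 10⁻³ m/s²

Δg = 4GMr/d³
   = 4 × (6.674 × 10⁻¹¹) × (5.68 × 10²⁶) × (2.52 × 10⁵) / (2.38 × 10⁸)³
   = 2.83 × 10⁻³ m/s²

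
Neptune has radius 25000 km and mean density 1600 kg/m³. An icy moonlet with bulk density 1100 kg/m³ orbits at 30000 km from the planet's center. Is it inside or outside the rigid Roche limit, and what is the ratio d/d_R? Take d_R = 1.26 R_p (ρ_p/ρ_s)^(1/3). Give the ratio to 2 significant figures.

inside; d/d_R ≈ 0.84

d_R = 1.26 × (25000 km) × (1600/1100)^(1/3) = 35690 km
d/d_R = (30000) / (35690) = 0.84
Since d/d_R < 1, the body is inside the Roche limit.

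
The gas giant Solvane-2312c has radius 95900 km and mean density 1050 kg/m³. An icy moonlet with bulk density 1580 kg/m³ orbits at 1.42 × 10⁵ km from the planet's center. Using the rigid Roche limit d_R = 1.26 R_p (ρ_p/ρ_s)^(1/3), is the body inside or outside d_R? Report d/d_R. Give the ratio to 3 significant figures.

outside; d/d_R ≈ 1.35

d_R = 1.26 × (95900 km) × (1050/1580)^(1/3) = 1.054 × 10⁵ km
d/d_R = (1.42 × 10⁵) / (1.054 × 10⁵) = 1.35
Since d/d_R > 1, the body is outside the Roche limit.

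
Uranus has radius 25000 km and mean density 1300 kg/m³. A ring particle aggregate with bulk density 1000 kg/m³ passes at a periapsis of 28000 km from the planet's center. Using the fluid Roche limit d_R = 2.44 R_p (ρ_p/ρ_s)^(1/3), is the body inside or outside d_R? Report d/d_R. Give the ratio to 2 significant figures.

d_R = 2.44 × (25000 km) × (1300/1000)^(1/3) = 66570 km
d/d_R = (28000) / (66570) = 0.42
Since d/d_R < 1, the body is inside the Roche limit.

inside; d/d_R ≈ 0.42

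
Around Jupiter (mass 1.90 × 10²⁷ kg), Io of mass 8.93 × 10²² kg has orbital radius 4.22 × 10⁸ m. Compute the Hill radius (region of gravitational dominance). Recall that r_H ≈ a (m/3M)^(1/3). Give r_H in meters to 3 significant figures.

1.06 × 10⁷ m

r_H ≈ a (m/3M)^(1/3)
    = (4.22 × 10⁸) × (8.93 × 10²² / (3 × 1.90 × 10²⁷))^(1/3)
    = 1.06 × 10⁷ m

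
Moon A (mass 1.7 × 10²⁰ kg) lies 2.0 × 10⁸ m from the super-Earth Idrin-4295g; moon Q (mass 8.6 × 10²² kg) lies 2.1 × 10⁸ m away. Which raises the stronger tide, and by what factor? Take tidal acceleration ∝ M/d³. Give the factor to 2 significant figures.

Moon Q, by a factor of ≈ 440

Compare M/d³ for the two perturbers:
Moon A: (1.7 × 10²⁰) / (2.0 × 10⁸)³ = 2.125 × 10⁻⁵
Moon Q: (8.6 × 10²²) / (2.1 × 10⁸)³ = 9.286 × 10⁻³
Ratio (larger/smaller) = 440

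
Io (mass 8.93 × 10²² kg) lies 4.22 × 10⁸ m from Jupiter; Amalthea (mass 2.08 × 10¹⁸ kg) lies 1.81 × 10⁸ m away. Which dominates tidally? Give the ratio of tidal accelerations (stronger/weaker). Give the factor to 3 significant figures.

Io, by a factor of ≈ 3390

Tidal stretch scales as M/d³; compute that for each body.
Io: (8.93 × 10²²) / (4.22 × 10⁸)³ = 1.188 × 10⁻³
Amalthea: (2.08 × 10¹⁸) / (1.81 × 10⁸)³ = 3.508 × 10⁻⁷
Ratio (larger/smaller) = 3390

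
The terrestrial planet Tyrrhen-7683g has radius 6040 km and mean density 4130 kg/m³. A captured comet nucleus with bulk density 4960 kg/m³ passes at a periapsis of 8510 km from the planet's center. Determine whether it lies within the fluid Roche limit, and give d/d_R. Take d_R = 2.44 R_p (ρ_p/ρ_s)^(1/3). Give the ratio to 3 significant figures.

d_R = 2.44 × (6040 km) × (4130/4960)^(1/3) = 13860 km
d/d_R = (8510) / (13860) = 0.614
Since d/d_R < 1, the body is inside the Roche limit.

inside; d/d_R ≈ 0.614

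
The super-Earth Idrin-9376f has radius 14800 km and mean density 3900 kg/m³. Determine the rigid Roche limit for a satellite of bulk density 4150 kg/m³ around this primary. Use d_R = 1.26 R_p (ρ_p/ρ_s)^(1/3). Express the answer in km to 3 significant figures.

18300 km

d_R = 1.26 × 14800 km × (3900/4150)^(1/3)
    = 18300 km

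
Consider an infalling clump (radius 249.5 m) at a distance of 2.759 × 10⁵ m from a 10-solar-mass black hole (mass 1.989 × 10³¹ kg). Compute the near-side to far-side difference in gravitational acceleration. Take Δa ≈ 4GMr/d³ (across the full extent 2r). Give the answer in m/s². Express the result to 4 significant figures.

Δa = 4GMr/d³
   = 4 × (6.674 × 10⁻¹¹) × (1.989 × 10³¹) × (249.5) / (2.759 × 10⁵)³
   = 6.308 × 10⁷ m/s²

6.308 × 10⁷ m/s²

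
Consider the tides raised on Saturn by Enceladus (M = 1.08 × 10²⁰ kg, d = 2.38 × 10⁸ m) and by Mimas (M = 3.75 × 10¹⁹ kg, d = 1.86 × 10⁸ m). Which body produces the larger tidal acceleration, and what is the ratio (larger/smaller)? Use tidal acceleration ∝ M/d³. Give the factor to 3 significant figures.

Tidal acceleration ∝ M/d³, so compare M/d³ for each.
Enceladus: (1.08 × 10²⁰) / (2.38 × 10⁸)³ = 8.011 × 10⁻⁶
Mimas: (3.75 × 10¹⁹) / (1.86 × 10⁸)³ = 5.828 × 10⁻⁶
Ratio (larger/smaller) = 1.37

Enceladus, by a factor of ≈ 1.37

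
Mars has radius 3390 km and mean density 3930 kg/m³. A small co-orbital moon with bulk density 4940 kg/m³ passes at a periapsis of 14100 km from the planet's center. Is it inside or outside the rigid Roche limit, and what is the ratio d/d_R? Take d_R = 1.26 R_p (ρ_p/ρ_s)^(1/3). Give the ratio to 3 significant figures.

d_R = 1.26 × (3390 km) × (3930/4940)^(1/3) = 3958 km
d/d_R = (14100) / (3958) = 3.56
Since d/d_R > 1, the body is outside the Roche limit.

outside; d/d_R ≈ 3.56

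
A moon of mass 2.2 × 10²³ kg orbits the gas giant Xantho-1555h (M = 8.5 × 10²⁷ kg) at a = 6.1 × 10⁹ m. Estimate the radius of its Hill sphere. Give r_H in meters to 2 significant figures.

r_H ≈ a (m/3M)^(1/3)
    = (6.1 × 10⁹) × (2.2 × 10²³ / (3 × 8.5 × 10²⁷))^(1/3)
    = 1.3 × 10⁸ m

1.3 × 10⁸ m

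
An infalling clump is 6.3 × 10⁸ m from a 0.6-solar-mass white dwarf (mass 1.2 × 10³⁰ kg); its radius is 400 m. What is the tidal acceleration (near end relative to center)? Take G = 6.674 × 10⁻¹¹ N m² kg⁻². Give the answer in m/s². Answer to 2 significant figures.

Δg = 2GMr/d³
   = 2 × (6.674 × 10⁻¹¹) × (1.2 × 10³⁰) × (400) / (6.3 × 10⁸)³
   = 2.6 × 10⁻⁴ m/s²

2.6 × 10⁻⁴ m/s²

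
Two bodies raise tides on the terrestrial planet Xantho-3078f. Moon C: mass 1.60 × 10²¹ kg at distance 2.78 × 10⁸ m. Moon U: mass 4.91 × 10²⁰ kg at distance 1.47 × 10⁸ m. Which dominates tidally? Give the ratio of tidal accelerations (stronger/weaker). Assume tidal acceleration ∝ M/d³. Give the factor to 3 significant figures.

Moon U, by a factor of ≈ 2.08

Tidal stretch scales as M/d³; compute that for each body.
Moon C: (1.60 × 10²¹) / (2.78 × 10⁸)³ = 7.447 × 10⁻⁵
Moon U: (4.91 × 10²⁰) / (1.47 × 10⁸)³ = 1.546 × 10⁻⁴
Ratio (larger/smaller) = 2.08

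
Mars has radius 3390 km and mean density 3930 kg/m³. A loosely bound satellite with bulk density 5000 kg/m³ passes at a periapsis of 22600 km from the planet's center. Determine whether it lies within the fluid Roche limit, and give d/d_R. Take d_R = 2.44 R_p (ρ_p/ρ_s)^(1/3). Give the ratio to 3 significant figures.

outside; d/d_R ≈ 2.96

d_R = 2.44 × (3390 km) × (3930/5000)^(1/3) = 7634 km
d/d_R = (22600) / (7634) = 2.96
Since d/d_R > 1, the body is outside the Roche limit.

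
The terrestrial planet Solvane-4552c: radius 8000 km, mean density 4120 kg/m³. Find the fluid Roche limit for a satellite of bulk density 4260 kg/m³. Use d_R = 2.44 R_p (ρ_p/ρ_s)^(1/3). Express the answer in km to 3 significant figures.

d_R = 2.44 × 8000 km × (4120/4260)^(1/3)
    = 19300 km

19300 km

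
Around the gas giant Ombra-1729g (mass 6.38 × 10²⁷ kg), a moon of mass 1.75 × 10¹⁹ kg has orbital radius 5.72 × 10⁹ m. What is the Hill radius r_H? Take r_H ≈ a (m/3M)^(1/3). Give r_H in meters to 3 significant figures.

5.55 × 10⁶ m

r_H ≈ a (m/3M)^(1/3)
    = (5.72 × 10⁹) × (1.75 × 10¹⁹ / (3 × 6.38 × 10²⁷))^(1/3)
    = 5.55 × 10⁶ m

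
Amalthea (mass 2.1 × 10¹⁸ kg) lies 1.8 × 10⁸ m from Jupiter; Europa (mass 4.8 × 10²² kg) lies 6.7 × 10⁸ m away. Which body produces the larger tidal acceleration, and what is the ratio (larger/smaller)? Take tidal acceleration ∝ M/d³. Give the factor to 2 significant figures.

Tidal acceleration ∝ M/d³, so compare M/d³ for each.
Amalthea: (2.1 × 10¹⁸) / (1.8 × 10⁸)³ = 3.601 × 10⁻⁷
Europa: (4.8 × 10²²) / (6.7 × 10⁸)³ = 1.596 × 10⁻⁴
Ratio (larger/smaller) = 440

Europa, by a factor of ≈ 440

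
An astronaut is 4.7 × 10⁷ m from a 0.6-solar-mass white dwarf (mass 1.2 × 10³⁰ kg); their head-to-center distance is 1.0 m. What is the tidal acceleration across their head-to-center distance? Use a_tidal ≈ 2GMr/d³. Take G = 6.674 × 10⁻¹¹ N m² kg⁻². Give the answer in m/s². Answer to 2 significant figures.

The tidal stretch is the gradient of GM/d² times the body's extent r, hence the 1/d³ dependence.
a_tidal = 2GMr/d³
        = 2 × (6.674 × 10⁻¹¹) × (1.2 × 10³⁰) × (1.0) / (4.7 × 10⁷)³
        = 1.5 × 10⁻³ m/s²

1.5 × 10⁻³ m/s²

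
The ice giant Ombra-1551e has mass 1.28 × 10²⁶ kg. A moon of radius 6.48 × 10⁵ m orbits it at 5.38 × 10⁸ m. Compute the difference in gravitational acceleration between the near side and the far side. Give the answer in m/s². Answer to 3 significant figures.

1.42 × 10⁻⁴ m/s²

Differencing GM/(d−r)² and GM/(d+r)² to first order in r/d gives 4GMr/d³.
a_tidal = 4GMr/d³
        = 4 × (6.674 × 10⁻¹¹) × (1.28 × 10²⁶) × (6.48 × 10⁵) / (5.38 × 10⁸)³
        = 1.42 × 10⁻⁴ m/s²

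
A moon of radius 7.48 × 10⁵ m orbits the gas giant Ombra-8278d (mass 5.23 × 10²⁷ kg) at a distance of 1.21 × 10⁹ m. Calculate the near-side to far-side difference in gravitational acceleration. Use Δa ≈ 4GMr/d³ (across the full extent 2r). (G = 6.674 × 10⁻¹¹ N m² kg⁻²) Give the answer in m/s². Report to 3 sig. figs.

5.90 × 10⁻⁴ m/s²

Δa = 4GMr/d³
   = 4 × (6.674 × 10⁻¹¹) × (5.23 × 10²⁷) × (7.48 × 10⁵) / (1.21 × 10⁹)³
   = 5.90 × 10⁻⁴ m/s²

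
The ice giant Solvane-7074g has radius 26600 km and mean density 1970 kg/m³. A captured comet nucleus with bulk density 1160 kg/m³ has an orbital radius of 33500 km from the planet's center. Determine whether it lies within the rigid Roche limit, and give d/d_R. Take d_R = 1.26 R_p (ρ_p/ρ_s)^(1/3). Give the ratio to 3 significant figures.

inside; d/d_R ≈ 0.838

d_R = 1.26 × (26600 km) × (1970/1160)^(1/3) = 39990 km
d/d_R = (33500) / (39990) = 0.838
Since d/d_R < 1, the body is inside the Roche limit.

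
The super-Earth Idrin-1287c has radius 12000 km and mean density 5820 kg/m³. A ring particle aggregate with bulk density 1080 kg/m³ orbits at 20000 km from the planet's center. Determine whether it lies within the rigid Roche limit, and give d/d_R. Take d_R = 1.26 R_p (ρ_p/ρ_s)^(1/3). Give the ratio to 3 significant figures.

inside; d/d_R ≈ 0.754

d_R = 1.26 × (12000 km) × (5820/1080)^(1/3) = 26510 km
d/d_R = (20000) / (26510) = 0.754
Since d/d_R < 1, the body is inside the Roche limit.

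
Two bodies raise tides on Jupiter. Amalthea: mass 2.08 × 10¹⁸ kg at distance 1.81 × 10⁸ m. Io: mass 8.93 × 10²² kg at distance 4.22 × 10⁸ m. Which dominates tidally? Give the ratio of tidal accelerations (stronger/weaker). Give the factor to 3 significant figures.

Io, by a factor of ≈ 3390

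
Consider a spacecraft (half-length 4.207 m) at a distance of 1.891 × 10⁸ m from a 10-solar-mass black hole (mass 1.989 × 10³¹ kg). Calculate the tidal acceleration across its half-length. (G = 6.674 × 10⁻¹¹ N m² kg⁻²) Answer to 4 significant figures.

The tidal stretch is the gradient of GM/d² times the body's extent r, hence the 1/d³ dependence.
Δa = 2GMr/d³
   = 2 × (6.674 × 10⁻¹¹) × (1.989 × 10³¹) × (4.207) / (1.891 × 10⁸)³
   = 1.652 × 10⁻³ m/s²

1.652 × 10⁻³ m/s²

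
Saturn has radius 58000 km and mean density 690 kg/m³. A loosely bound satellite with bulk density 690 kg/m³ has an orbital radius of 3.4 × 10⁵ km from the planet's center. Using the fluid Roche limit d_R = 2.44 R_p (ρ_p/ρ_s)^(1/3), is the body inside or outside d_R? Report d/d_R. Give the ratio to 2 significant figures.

outside; d/d_R ≈ 2.4

d_R = 2.44 × (58000 km) × (690/690)^(1/3) = 1.415 × 10⁵ km
d/d_R = (3.4 × 10⁵) / (1.415 × 10⁵) = 2.4
Since d/d_R > 1, the body is outside the Roche limit.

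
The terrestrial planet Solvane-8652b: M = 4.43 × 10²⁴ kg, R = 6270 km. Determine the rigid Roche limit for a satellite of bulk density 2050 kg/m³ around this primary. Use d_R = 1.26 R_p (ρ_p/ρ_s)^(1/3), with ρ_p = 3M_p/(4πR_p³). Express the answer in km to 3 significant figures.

10100 km

ρ_p = 3M_p/(4πR_p³) = 3 × (4.43 × 10²⁴) / (4π × (6.27 × 10⁶ m)³) = 4290 kg/m³
d_R = 1.26 × 6270 km × (4290/2050)^(1/3)
    = 10100 km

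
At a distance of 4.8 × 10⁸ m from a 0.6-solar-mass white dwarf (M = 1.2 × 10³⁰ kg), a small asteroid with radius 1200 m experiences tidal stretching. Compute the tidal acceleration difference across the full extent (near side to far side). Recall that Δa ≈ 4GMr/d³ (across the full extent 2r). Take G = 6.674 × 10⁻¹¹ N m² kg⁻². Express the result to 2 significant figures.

3.5 × 10⁻³ m/s²

Δa = 4GMr/d³
   = 4 × (6.674 × 10⁻¹¹) × (1.2 × 10³⁰) × (1200) / (4.8 × 10⁸)³
   = 3.5 × 10⁻³ m/s²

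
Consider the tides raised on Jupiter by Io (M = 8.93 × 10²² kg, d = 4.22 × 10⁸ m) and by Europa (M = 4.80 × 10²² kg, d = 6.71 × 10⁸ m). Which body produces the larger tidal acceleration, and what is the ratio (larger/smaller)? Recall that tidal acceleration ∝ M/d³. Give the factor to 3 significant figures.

Io, by a factor of ≈ 7.48

The tide-raising term goes as M/d³ (the gradient of a 1/d² field).
Io: (8.93 × 10²²) / (4.22 × 10⁸)³ = 1.188 × 10⁻³
Europa: (4.80 × 10²²) / (6.71 × 10⁸)³ = 1.589 × 10⁻⁴
Ratio (larger/smaller) = 7.48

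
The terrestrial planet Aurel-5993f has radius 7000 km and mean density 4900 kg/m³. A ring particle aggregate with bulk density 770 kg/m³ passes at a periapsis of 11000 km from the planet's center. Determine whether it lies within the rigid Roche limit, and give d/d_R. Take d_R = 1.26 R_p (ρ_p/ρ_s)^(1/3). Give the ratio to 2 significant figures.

inside; d/d_R ≈ 0.67

d_R = 1.26 × (7000 km) × (4900/770)^(1/3) = 16340 km
d/d_R = (11000) / (16340) = 0.67
Since d/d_R < 1, the body is inside the Roche limit.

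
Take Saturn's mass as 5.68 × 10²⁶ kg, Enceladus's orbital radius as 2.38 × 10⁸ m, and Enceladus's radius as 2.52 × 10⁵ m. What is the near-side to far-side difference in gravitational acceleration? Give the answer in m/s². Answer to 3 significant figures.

2.83 × 10⁻³ m/s²

a_tidal = 4GMr/d³
        = 4 × (6.674 × 10⁻¹¹) × (5.68 × 10²⁶) × (2.52 × 10⁵) / (2.38 × 10⁸)³
        = 2.83 × 10⁻³ m/s²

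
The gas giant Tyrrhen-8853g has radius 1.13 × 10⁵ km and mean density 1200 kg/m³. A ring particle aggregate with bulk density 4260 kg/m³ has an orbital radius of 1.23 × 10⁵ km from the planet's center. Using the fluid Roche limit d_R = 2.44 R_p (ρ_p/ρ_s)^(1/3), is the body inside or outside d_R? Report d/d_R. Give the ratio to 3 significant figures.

inside; d/d_R ≈ 0.681

d_R = 2.44 × (1.13 × 10⁵ km) × (1200/4260)^(1/3) = 1.807 × 10⁵ km
d/d_R = (1.23 × 10⁵) / (1.807 × 10⁵) = 0.681
Since d/d_R < 1, the body is inside the Roche limit.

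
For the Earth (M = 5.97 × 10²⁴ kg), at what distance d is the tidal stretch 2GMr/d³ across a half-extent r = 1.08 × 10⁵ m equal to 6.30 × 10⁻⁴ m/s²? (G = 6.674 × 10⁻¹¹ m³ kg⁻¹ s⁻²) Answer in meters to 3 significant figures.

5.15 × 10⁷ m

2GMr/d³ = a_tidal  ⇒  d = (2GMr / a_tidal)^(1/3)
d = (2 × 6.674×10⁻¹¹ × (5.97 × 10²⁴) × (1.08 × 10⁵) / (6.30 × 10⁻⁴))^(1/3)
  = 5.15 × 10⁷ m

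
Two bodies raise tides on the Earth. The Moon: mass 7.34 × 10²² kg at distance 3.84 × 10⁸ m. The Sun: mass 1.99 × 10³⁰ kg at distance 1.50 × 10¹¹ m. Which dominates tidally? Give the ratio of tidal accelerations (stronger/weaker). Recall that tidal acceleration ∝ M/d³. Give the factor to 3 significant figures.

The Moon, by a factor of ≈ 2.20

Tidal acceleration ∝ M/d³, so compare M/d³ for each.
The Moon: (7.34 × 10²²) / (3.84 × 10⁸)³ = 1.296 × 10⁻³
The Sun: (1.99 × 10³⁰) / (1.50 × 10¹¹)³ = 5.896 × 10⁻⁴
Ratio (larger/smaller) = 2.20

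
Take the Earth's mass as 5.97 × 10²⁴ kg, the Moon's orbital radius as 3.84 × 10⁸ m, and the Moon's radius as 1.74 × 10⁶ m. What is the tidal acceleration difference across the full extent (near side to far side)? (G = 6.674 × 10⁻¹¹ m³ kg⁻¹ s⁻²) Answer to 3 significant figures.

a_tidal = 4GMr/d³
        = 4 × (6.674 × 10⁻¹¹) × (5.97 × 10²⁴) × (1.74 × 10⁶) / (3.84 × 10⁸)³
        = 4.90 × 10⁻⁵ m/s²

4.90 × 10⁻⁵ m/s²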